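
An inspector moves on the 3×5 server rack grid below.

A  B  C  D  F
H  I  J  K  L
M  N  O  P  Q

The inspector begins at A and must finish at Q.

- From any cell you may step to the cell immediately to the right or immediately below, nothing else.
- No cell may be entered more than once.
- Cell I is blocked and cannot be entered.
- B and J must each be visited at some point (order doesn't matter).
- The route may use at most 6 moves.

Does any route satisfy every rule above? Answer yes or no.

yes

One route that works: A → B → C → J → O → P → Q.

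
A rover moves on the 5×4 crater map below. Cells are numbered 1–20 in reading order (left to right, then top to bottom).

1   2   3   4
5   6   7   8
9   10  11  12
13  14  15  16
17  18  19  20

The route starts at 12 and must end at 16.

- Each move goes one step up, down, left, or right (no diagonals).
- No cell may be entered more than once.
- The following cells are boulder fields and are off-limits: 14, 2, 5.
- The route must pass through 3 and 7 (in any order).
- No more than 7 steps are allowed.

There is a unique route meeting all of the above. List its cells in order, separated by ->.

Any route must reach 3 and 7 and still end at 16 within 7 moves, so the order of the required stops is forced.
Route from 12: up 2 to 4, left 1 to 3, down 3 to 15, right 1 to 16 — 7 moves in all.
Check: all required cells visited; 7 ≤ 7 moves.

12 -> 8 -> 4 -> 3 -> 7 -> 11 -> 15 -> 16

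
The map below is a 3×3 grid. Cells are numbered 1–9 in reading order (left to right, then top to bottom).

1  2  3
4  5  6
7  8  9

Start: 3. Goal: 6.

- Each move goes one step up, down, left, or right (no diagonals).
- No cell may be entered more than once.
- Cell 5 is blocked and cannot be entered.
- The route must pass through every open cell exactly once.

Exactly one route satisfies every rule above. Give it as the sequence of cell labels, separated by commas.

3, 2, 1, 4, 7, 8, 9, 6

Need to visit all 8 open cells exactly once, starting at 3 and ending at 6.
Cell 4 has only two open neighbours (1 and 7), so the path must pass straight through it: one of those is the cell it's entered from and the other is where it exits.
Route from 3: left 2 to 1, down 2 to 7, right 2 to 9, up 1 to 6 — 7 moves in all.
Check: all 8 open cells covered.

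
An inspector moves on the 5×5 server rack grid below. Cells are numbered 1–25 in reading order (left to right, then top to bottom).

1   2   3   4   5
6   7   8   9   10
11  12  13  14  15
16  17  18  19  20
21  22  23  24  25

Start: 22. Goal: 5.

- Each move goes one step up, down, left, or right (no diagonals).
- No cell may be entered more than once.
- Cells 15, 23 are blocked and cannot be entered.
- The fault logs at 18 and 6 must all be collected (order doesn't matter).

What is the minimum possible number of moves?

Any route passes through 18 and 6 in some order between 22 and 5. Summing Manhattan distances along each leg and taking the cheapest ordering (22 → 18 → 6 → 5) gives a lower bound of 2 + 4 + 5 = 11 moves.
A route of 11 moves achieves this: 22 → 17 → 18 → 13 → 8 → 7 → 6 → 1 → 2 → 3 → 4 → 5.
Since 11 matches the lower bound, it is optimal.

11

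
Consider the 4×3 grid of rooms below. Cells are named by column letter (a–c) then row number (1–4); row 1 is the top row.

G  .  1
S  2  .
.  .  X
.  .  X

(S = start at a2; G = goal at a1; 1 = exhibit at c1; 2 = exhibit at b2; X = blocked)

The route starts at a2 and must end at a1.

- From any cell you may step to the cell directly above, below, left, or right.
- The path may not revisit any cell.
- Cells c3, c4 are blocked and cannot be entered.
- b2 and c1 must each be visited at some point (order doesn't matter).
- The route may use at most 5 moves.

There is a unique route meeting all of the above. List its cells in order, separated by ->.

Any route must reach b2 and c1 and still end at a1 within 5 moves, so the order of the required stops is forced.
Route from a2: 2× right (reaching c2), up to c1, 2× left (reaching a1) — 5 moves in all.
Check: all required cells visited; 5 ≤ 5 moves.

a2 -> b2 -> c2 -> c1 -> b1 -> a1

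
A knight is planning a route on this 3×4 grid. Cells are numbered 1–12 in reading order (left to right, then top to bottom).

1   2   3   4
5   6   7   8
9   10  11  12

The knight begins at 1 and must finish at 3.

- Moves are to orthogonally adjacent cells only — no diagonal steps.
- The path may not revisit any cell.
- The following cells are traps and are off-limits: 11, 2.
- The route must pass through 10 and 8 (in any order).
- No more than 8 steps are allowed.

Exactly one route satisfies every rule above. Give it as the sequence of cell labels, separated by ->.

1 -> 5 -> 9 -> 10 -> 6 -> 7 -> 8 -> 4 -> 3

The budget equals the shortest possible length, so every move has to be on a shortest route through the required cells.
Route from 1: down 2 to 9, right 1 to 10, up 1 to 6, right 2 to 8, up 1 to 4, left 1 to 3 — 8 moves in all.
Check: all required cells visited; 8 ≤ 8 moves.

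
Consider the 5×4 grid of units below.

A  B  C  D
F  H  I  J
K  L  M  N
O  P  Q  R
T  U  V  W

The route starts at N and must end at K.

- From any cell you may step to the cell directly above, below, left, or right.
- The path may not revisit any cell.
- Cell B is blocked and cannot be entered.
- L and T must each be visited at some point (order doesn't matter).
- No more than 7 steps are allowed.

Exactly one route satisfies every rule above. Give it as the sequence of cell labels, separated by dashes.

The 7-move cap with required stops at L, T leaves no slack for detours.
Route from N: left 2 to L, down 2 to U, left 1 to T, up 2 to K — 7 moves in all.
Check: all required cells visited; 7 ≤ 7 moves.

N - M - L - P - U - T - O - K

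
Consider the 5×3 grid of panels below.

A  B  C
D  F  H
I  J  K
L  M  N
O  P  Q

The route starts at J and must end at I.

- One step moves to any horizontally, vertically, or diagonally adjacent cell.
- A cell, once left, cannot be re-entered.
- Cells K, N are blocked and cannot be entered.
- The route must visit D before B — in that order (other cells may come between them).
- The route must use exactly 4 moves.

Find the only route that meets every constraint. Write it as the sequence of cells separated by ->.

The waypoints must appear in the order D, B, with no cell reused.
Route from J: up-left to D, up-right to B, down to F, down-left to I — 4 moves in all.
Check: order respected (D at step 1, B at step 2); 4 moves as required.

J -> D -> B -> F -> I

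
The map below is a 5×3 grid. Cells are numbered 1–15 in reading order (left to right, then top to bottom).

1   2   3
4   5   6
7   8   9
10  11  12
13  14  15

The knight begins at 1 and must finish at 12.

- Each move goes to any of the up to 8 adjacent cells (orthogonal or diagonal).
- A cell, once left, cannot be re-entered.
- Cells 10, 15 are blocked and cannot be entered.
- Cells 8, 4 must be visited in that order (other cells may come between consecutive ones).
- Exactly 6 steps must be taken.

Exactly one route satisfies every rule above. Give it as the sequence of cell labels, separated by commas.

1, 5, 8, 4, 7, 11, 12

The waypoints must appear in the order 8, 4, with no cell reused.
Route from 1: down-right 1 to 5, down 1 to 8, up-left 1 to 4, down 1 to 7, down-right 1 to 11, right 1 to 12 — 6 moves in all.
Check: order respected (8 at step 2, 4 at step 3); 6 moves as required.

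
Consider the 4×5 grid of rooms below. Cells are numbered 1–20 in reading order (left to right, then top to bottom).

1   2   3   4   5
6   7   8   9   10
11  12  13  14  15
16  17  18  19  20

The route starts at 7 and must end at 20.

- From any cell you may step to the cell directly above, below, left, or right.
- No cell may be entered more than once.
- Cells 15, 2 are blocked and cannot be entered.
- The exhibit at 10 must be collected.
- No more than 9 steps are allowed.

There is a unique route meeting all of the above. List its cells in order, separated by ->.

The budget equals the shortest possible length, so every move has to be on a shortest route through the required cells.
Route from 7: right 1 to 8, up 1 to 3, right 2 to 5, down 1 to 10, left 1 to 9, down 2 to 19, right 1 to 20 — 9 moves in all.
Check: all required cells visited; 9 ≤ 9 moves.

7 -> 8 -> 3 -> 4 -> 5 -> 10 -> 9 -> 14 -> 19 -> 20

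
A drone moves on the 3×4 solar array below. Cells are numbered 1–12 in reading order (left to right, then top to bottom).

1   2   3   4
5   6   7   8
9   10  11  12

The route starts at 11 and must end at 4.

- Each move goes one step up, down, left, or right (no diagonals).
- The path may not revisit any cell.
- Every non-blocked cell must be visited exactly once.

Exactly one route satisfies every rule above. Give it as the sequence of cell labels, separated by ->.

Need to visit all 12 open cells exactly once, starting at 11 and ending at 4.
Cell 9 has only two open neighbours (5 and 10), so the path must pass straight through it: one of those is the cell it's entered from and the other is where it exits.
Route from 11: right to 12, up to 8, 2× left (reaching 6), down to 10, left to 9, 2× up (reaching 1), 3× right (reaching 4) — 11 moves in all.
Check: all 12 open cells covered.

11 -> 12 -> 8 -> 7 -> 6 -> 10 -> 9 -> 5 -> 1 -> 2 -> 3 -> 4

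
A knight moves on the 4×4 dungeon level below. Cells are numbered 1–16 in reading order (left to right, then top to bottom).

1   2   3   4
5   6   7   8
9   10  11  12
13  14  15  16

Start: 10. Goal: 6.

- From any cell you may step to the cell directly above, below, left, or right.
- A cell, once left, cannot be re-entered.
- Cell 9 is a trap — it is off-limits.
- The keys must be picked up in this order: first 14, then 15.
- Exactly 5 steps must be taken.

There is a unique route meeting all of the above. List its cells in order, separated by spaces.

10 14 15 11 7 6

The waypoints must appear in the order 14, 15, with no cell reused.
Route from 10: down to 14, right to 15, 2× up (reaching 7), left to 6 — 5 moves in all.
Check: order respected (14 at step 1, 15 at step 2); 5 moves as required.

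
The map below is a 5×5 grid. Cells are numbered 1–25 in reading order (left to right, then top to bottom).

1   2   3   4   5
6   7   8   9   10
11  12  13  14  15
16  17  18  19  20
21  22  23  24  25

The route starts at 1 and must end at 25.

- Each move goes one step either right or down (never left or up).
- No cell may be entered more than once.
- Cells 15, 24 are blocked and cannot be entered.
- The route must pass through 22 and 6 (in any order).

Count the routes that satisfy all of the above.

A right/down-only route from 1 to 25 makes exactly 4 down-moves and 4 right-moves in some order.
With no other constraints that would be C(8,4) = 70 routes.
A monotone route can only reach the required cells in the order 6, 22, so split there and multiply the segment counts (each segment already excludes blocked cells): 1→6: 1; 6→22: 4; 22→25: 0; product = 0.
No route satisfies every constraint, so the count is 0.

0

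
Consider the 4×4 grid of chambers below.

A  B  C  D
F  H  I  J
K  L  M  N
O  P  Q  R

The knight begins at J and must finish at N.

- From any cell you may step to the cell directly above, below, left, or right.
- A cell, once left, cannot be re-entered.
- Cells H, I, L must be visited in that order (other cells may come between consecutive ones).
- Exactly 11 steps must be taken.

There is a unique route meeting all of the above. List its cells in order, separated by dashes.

J - D - C - B - H - I - M - L - P - Q - R - N

The waypoints must appear in the order H, I, L, with no cell reused.
Route from J: up to D, 2× left (reaching B), down to H, right to I, down to M, left to L, down to P, 2× right (reaching R), up to N — 11 moves in all.
Check: order respected (H at step 4, I at step 5, L at step 7); 11 moves as required.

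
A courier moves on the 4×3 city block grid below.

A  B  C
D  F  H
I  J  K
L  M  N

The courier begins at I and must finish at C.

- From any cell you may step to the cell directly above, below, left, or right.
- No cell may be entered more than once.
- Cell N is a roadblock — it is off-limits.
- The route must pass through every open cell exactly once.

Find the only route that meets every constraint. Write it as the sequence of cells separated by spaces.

Need to visit all 11 open cells exactly once, starting at I and ending at C.
Cell M has only two open neighbours (J and L), so the path must pass straight through it: one of those is the cell it's entered from and the other is where it exits.
Route from I: down 1 to L, right 1 to M, up 1 to J, right 1 to K, up 1 to H, left 2 to D, up 1 to A, right 2 to C — 10 moves in all.
Check: all 11 open cells covered.

I L M J K H F D A B C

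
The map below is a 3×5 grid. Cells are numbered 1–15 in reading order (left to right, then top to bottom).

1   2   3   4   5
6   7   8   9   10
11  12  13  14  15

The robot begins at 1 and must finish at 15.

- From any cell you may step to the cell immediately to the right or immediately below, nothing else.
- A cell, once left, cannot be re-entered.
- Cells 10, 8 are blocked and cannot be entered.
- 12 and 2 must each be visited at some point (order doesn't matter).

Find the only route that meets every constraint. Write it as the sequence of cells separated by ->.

Moves only go right or down, so the column and row indices never decrease.
Route from 1: right to 2, 2× down (reaching 12), 3× right (reaching 15) — 6 moves in all.
Check: all required cells visited.

1 -> 2 -> 7 -> 12 -> 13 -> 14 -> 15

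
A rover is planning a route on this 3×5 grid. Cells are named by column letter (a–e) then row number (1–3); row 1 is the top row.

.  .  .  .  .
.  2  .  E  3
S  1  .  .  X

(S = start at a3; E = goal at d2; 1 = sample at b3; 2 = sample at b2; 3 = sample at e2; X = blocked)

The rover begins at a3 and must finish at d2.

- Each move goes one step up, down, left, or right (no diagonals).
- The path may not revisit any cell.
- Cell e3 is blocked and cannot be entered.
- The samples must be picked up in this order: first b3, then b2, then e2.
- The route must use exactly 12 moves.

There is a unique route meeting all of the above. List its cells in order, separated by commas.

a3, b3, c3, c2, b2, a2, a1, b1, c1, d1, e1, e2, d2

The waypoints must appear in the order b3, b2, e2, with no cell reused.
Route from a3: right 2 to c3, up 1 to c2, left 2 to a2, up 1 to a1, right 4 to e1, down 1 to e2, left 1 to d2 — 12 moves in all.
Check: order respected (1 at step 1, 2 at step 4, 3 at step 11); 12 moves as required.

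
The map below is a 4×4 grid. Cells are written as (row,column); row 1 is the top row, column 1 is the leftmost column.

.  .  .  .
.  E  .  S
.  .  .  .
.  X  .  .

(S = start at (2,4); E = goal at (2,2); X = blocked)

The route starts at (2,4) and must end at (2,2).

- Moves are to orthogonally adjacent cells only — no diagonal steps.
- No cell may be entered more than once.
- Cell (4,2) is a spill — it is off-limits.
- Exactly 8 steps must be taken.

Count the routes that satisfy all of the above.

8

Need simple routes of exactly 8 moves from (2,4) to (2,2) (Manhattan distance 2, so 3 moves are spent on a detour and 3 undoing it).
Enumerating: (2,4) (1,4) (1,3) (2,3) (3,3) (3,2) (3,1) (2,1) (2,2) | (2,4) (1,4) (1,3) (1,2) (1,1) (2,1) (3,1) (3,2) (2,2) | (2,4) (3,4) (4,4) (4,3) (3,3) (2,3) (1,3) (1,2) (2,2) | (2,4) (3,4) (4,4) (4,3) (3,3) (3,2) (3,1) (2,1) (2,2) | (2,4) (3,4) (3,3) (2,3) (1,3) (1,2) (1,1) (2,1) (2,2) | (2,4) (3,4) (3,3) (3,2) (3,1) (2,1) (1,1) (1,2) (2,2) | (2,4) (2,3) (1,3) (1,2) (1,1) (2,1) (3,1) (3,2) (2,2) | (2,4) (2,3) (3,3) (3,2) (3,1) (2,1) (1,1) (1,2) (2,2).
That gives 8 routes.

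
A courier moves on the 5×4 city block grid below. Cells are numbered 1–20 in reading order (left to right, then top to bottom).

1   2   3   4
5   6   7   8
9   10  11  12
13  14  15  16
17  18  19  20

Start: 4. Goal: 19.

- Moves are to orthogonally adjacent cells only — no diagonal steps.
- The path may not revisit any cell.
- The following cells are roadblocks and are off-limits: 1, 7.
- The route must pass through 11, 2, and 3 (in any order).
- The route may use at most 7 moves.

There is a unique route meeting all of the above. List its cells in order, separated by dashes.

The budget equals the shortest possible length, so every move has to be on a shortest route through the required cells.
Route from 4: 2× left (reaching 2), 2× down (reaching 10), right to 11, 2× down (reaching 19) — 7 moves in all.
Check: all required cells visited; 7 ≤ 7 moves.

4 - 3 - 2 - 6 - 10 - 11 - 15 - 19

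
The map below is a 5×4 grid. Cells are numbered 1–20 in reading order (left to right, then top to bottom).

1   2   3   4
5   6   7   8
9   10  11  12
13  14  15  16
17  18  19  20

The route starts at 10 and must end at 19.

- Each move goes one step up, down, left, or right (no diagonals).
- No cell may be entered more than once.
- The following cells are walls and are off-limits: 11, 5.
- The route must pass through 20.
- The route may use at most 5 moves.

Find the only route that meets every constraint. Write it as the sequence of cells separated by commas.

10, 14, 15, 16, 20, 19

The budget equals the shortest possible length, so every move has to be on a shortest route through the required cells.
Route from 10: down to 14, 2× right (reaching 16), down to 20, left to 19 — 5 moves in all.
Check: all required cells visited; 5 ≤ 5 moves.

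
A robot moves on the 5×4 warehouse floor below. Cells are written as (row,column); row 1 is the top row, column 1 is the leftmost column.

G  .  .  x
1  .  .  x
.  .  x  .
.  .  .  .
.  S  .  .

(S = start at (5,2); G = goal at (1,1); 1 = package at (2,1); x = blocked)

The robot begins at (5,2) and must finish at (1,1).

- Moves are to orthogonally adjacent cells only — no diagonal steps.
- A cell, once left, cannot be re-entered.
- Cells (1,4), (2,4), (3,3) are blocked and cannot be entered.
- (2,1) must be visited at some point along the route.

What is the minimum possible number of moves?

5

Any route passes through (2,1) somewhere between (5,2) and (1,1). Summing Manhattan distances along the two legs ((5,2) → (2,1) → (1,1)) gives a lower bound of 4 + 1 = 5 moves.
A route of 5 moves achieves this: (5,2) → (4,2) → (3,2) → (2,2) → (2,1) → (1,1).
Since 5 matches the lower bound, it is optimal.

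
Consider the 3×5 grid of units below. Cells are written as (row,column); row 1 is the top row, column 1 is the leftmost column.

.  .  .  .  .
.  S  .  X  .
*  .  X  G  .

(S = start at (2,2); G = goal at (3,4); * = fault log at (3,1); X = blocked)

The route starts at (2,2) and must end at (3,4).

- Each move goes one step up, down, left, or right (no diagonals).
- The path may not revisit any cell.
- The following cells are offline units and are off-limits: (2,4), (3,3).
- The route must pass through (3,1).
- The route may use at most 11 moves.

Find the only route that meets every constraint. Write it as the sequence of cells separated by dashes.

(2,2) - (3,2) - (3,1) - (2,1) - (1,1) - (1,2) - (1,3) - (1,4) - (1,5) - (2,5) - (3,5) - (3,4)

The 11-move cap with required stops at (3,1) leaves no slack for detours.
Route from (2,2): down 1 to (3,2), left 1 to (3,1), up 2 to (1,1), right 4 to (1,5), down 2 to (3,5), left 1 to (3,4) — 11 moves in all.
Check: all required cells visited; 11 ≤ 11 moves.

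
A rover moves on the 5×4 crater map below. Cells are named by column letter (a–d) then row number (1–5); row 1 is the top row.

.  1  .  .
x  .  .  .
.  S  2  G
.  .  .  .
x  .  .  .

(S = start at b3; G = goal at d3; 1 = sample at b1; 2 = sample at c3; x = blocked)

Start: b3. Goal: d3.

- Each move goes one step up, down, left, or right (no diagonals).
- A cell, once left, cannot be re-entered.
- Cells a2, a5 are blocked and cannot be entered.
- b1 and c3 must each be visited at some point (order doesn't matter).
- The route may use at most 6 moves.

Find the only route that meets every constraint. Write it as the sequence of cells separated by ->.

b3 -> b2 -> b1 -> c1 -> c2 -> c3 -> d3

The 6-move cap with required stops at b1, c3 leaves no slack for detours.
Route from b3: up 2 to b1, right 1 to c1, down 2 to c3, right 1 to d3 — 6 moves in all.
Check: all required cells visited; 6 ≤ 6 moves.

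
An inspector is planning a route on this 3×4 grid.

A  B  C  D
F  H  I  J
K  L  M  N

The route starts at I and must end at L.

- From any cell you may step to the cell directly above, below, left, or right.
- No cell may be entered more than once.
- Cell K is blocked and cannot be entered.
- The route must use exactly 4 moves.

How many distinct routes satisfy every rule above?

2

Need simple routes of exactly 4 moves from I to L (Manhattan distance 2, so 1 moves are spent on a detour and 1 undoing it).
Enumerating: I C B H L | I J N M L.
That gives 2 routes.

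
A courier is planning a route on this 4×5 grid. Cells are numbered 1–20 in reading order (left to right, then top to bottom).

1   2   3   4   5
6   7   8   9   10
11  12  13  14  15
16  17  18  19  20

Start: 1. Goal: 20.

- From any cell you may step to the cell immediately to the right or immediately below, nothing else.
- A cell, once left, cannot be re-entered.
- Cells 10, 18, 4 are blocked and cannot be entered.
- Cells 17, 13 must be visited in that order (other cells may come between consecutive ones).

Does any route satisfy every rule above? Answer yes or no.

13 lies above 17, so going from 17 to 13 would need an upward move — but moves only go right/down, so 17 cannot be visited before 13.

no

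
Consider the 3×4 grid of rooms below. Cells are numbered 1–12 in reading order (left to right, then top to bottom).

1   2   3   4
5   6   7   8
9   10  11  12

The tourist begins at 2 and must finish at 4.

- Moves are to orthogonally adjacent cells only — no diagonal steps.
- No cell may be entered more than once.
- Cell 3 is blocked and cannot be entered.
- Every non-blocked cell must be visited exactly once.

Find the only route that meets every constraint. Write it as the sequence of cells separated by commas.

2, 1, 5, 9, 10, 6, 7, 11, 12, 8, 4

Need to visit all 11 open cells exactly once, starting at 2 and ending at 4.
Route from 2: left 1 to 1, down 2 to 9, right 1 to 10, up 1 to 6, right 1 to 7, down 1 to 11, right 1 to 12, up 2 to 4 — 10 moves in all.
Check: all 11 open cells covered.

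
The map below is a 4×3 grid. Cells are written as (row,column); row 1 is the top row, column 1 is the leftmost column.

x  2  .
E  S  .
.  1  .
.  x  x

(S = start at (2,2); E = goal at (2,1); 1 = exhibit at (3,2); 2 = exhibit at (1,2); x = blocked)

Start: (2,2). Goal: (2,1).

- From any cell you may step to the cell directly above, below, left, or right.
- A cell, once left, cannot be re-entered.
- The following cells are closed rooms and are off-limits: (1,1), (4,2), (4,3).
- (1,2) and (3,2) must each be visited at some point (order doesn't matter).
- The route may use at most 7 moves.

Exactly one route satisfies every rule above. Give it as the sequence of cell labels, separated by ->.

The budget equals the shortest possible length, so every move has to be on a shortest route through the required cells.
Route from (2,2): up to (1,2), right to (1,3), 2× down (reaching (3,3)), 2× left (reaching (3,1)), up to (2,1) — 7 moves in all.
Check: all required cells visited; 7 ≤ 7 moves.

(2,2) -> (1,2) -> (1,3) -> (2,3) -> (3,3) -> (3,2) -> (3,1) -> (2,1)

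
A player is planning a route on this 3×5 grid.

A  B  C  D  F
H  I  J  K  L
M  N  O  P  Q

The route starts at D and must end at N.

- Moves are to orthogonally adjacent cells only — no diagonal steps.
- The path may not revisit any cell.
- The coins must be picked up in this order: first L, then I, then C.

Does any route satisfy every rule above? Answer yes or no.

no

Ignoring the required order, 17 revisit-free routes from D to N pass through all of L, I, and C; the waypoint orders that occur are L → C → I (15); C → I → L (2) — never L → I → C.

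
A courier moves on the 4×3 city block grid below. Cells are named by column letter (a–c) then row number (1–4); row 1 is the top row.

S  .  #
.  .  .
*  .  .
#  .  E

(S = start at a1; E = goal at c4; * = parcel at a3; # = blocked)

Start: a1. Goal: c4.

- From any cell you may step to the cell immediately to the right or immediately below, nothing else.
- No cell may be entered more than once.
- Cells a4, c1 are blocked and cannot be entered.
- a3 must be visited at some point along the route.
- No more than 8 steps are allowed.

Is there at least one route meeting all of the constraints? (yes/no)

One route that works: a1 → a2 → a3 → b3 → b4 → c4.

yes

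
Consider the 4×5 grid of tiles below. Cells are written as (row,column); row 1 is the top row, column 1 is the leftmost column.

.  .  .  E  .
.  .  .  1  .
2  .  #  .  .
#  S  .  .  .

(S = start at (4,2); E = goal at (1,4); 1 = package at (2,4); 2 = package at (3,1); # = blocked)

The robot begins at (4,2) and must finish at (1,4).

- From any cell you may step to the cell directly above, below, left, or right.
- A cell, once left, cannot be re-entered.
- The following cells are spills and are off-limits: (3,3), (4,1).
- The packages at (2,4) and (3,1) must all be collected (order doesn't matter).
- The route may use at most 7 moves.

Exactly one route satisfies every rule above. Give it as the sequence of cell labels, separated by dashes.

(4,2) - (3,2) - (3,1) - (2,1) - (2,2) - (2,3) - (2,4) - (1,4)

The 7-move cap with required stops at (2,4), (3,1) leaves no slack for detours.
Route from (4,2): up 1 to (3,2), left 1 to (3,1), up 1 to (2,1), right 3 to (2,4), up 1 to (1,4) — 7 moves in all.
Check: all required cells visited; 7 ≤ 7 moves.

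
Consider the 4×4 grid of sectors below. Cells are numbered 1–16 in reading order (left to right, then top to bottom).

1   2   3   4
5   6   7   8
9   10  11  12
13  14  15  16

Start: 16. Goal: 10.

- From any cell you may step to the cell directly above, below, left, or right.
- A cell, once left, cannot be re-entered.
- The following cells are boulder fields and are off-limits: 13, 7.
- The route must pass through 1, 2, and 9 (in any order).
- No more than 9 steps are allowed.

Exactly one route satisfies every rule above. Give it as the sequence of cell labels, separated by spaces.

The budget equals the shortest possible length, so every move has to be on a shortest route through the required cells.
Route from 16: 3× up (reaching 4), 3× left (reaching 1), 2× down (reaching 9), right to 10 — 9 moves in all.
Check: all required cells visited; 9 ≤ 9 moves.

16 12 8 4 3 2 1 5 9 10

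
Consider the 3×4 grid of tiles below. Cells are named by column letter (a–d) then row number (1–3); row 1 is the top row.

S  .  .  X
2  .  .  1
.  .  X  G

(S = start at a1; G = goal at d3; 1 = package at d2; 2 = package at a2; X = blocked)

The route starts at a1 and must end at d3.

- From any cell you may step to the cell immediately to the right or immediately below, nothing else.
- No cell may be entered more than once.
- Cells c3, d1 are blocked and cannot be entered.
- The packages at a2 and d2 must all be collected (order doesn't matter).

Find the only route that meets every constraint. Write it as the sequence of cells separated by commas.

Moves only go right or down, so the column and row indices never decrease.
Route from a1: down to a2, 3× right (reaching d2), down to d3 — 5 moves in all.
Check: all required cells visited.

a1, a2, b2, c2, d2, d3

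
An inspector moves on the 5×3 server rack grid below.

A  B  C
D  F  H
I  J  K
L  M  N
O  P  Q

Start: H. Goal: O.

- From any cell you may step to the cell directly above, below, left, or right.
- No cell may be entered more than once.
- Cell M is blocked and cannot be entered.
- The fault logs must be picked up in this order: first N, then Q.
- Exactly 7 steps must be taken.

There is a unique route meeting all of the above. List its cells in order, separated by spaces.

H F J K N Q P O

The waypoints must appear in the order N, Q, with no cell reused.
Route from H: left 1 to F, down 1 to J, right 1 to K, down 2 to Q, left 2 to O — 7 moves in all.
Check: order respected (N at step 4, Q at step 5); 7 moves as required.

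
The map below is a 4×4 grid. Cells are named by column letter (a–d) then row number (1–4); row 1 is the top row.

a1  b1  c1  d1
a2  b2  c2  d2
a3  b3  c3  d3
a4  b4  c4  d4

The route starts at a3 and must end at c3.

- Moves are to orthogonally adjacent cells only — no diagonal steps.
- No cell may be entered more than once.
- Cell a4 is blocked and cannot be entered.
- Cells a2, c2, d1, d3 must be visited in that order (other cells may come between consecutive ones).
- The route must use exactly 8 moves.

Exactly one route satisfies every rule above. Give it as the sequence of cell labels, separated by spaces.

a3 a2 b2 c2 c1 d1 d2 d3 c3

The waypoints must appear in the order a2, c2, d1, d3, with no cell reused.
Route from a3: up 1 to a2, right 2 to c2, up 1 to c1, right 1 to d1, down 2 to d3, left 1 to c3 — 8 moves in all.
Check: order respected (a2 at step 1, c2 at step 3, d1 at step 5, d3 at step 7); 8 moves as required.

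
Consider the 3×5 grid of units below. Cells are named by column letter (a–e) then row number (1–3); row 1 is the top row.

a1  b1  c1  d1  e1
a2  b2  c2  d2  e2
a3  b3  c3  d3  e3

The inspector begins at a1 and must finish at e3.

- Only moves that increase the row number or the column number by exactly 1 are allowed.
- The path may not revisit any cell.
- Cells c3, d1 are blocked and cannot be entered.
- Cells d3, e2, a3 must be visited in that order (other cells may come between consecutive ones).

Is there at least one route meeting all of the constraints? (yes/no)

e2 lies above d3, so going from d3 to e2 would need an upward move — but moves only go right/down, so d3 cannot be visited before e2.

no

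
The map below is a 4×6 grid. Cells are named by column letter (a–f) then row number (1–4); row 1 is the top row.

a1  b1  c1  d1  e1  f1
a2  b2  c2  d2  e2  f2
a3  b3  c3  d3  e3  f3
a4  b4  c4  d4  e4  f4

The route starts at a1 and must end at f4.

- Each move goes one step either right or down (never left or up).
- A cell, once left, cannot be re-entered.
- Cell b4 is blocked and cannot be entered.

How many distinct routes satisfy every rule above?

A right/down-only route from a1 to f4 makes exactly 3 down-moves and 5 right-moves in some order.
With no other constraints that would be C(8,3) = 56 routes.
Subtract routes through each blocked cell (inclusion–exclusion for overlaps): − through b4: 4 → 52.
That gives 52 routes.

52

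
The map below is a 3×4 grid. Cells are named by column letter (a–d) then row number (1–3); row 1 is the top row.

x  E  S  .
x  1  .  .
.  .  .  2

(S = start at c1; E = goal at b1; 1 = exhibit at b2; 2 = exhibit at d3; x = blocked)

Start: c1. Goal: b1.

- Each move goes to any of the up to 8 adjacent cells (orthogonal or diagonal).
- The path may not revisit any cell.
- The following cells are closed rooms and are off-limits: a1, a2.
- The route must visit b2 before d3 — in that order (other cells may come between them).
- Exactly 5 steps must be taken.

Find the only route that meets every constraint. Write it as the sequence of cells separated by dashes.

The waypoints must appear in the order b2, d3, with no cell reused.
Route from c1: down-left 1 to b2, down-right 1 to c3, right 1 to d3, up-left 2 to b1 — 5 moves in all.
Check: order respected (1 at step 1, 2 at step 3); 5 moves as required.

c1 - b2 - c3 - d3 - c2 - b1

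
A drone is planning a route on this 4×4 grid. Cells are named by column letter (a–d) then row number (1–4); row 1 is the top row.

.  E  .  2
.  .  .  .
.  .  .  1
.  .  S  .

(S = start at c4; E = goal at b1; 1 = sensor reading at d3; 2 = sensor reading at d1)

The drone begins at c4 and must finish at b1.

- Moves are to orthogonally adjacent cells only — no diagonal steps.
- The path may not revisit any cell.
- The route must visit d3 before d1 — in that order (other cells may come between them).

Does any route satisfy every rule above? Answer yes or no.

yes

One route that works: c4 → c3 → d3 → d2 → d1 → c1 → b1.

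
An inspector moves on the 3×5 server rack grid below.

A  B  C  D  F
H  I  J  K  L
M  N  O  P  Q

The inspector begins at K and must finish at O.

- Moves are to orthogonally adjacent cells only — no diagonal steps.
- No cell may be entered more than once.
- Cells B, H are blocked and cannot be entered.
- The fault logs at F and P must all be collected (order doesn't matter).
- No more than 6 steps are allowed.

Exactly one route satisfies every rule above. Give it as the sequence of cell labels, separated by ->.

The 6-move cap with required stops at F, P leaves no slack for detours.
Route from K: up to D, right to F, 2× down (reaching Q), 2× left (reaching O) — 6 moves in all.
Check: all required cells visited; 6 ≤ 6 moves.

K -> D -> F -> L -> Q -> P -> O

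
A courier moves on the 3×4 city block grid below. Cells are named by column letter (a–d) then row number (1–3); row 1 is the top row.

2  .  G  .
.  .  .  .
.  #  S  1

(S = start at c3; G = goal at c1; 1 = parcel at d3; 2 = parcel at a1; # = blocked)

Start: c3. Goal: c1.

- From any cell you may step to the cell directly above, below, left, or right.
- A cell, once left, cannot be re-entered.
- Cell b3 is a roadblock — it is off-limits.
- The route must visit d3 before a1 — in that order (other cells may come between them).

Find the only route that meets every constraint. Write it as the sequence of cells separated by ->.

The waypoints must appear in the order d3, a1, with no cell reused.
Route from c3: right 1 to d3, up 1 to d2, left 3 to a2, up 1 to a1, right 2 to c1 — 8 moves in all.
Check: order respected (1 at step 1, 2 at step 6).

c3 -> d3 -> d2 -> c2 -> b2 -> a2 -> a1 -> b1 -> c1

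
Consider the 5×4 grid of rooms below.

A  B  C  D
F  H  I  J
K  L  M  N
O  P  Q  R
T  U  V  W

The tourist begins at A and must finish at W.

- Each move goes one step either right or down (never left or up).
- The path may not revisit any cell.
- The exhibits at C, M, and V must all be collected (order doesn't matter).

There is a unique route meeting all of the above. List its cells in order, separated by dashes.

A - B - C - I - M - Q - V - W

Moves only go right or down, so the column and row indices never decrease.
Route from A: right 2 to C, down 4 to V, right 1 to W — 7 moves in all.
Check: all required cells visited.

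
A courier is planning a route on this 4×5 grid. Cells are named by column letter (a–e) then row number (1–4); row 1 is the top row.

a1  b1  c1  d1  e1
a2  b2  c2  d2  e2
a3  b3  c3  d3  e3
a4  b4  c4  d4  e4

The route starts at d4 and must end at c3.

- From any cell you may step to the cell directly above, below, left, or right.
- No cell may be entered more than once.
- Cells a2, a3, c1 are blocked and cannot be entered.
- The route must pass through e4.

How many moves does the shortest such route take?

4

Any route passes through e4 somewhere between d4 and c3. Summing Manhattan distances along the two legs (d4 → e4 → c3) gives a lower bound of 1 + 3 = 4 moves.
A route of 4 moves achieves this: d4 → e4 → e3 → d3 → c3.
Since 4 matches the lower bound, it is optimal.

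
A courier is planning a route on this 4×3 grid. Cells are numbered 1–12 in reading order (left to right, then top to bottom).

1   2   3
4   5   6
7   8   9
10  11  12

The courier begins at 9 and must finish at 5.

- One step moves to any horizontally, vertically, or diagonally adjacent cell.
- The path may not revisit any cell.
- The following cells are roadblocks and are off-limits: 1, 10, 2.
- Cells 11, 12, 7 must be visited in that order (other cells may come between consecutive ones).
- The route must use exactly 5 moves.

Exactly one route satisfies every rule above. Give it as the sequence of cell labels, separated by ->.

9 -> 11 -> 12 -> 8 -> 7 -> 5

The waypoints must appear in the order 11, 12, 7, with no cell reused.
Route from 9: down-left 1 to 11, right 1 to 12, up-left 1 to 8, left 1 to 7, up-right 1 to 5 — 5 moves in all.
Check: order respected (11 at step 1, 12 at step 2, 7 at step 4); 5 moves as required.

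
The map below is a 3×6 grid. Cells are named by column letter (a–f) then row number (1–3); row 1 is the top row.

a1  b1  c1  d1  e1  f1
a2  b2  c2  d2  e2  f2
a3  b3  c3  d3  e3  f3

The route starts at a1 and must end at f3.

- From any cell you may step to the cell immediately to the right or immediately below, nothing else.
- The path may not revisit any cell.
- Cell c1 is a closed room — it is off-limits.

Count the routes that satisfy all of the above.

A right/down-only route from a1 to f3 makes exactly 2 down-moves and 5 right-moves in some order.
With no other constraints that would be C(7,2) = 21 routes.
Subtract routes through each blocked cell (inclusion–exclusion for overlaps): − through c1: 10 → 11.
That gives 11 routes.

11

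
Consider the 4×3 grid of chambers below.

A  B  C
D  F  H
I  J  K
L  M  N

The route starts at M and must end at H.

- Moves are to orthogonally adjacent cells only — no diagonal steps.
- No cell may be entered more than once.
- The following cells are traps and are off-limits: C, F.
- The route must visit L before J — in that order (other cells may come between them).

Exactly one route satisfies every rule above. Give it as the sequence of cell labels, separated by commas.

The waypoints must appear in the order L, J, with no cell reused.
Route from M: left to L, up to I, 2× right (reaching K), up to H — 5 moves in all.
Check: order respected (L at step 1, J at step 3).

M, L, I, J, K, H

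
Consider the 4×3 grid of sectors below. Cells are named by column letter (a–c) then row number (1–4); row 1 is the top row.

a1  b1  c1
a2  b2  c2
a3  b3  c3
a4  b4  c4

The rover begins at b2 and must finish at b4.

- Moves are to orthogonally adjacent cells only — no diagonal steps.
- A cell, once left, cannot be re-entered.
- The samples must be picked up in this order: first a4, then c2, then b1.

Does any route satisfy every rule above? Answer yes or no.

Ignoring the required order, 4 revisit-free routes from b2 to b4 pass through all of a4, c2, and b1; the waypoint orders that occur are b1 → c2 → a4 (2); c2 → b1 → a4 (2) — never a4 → c2 → b1.

no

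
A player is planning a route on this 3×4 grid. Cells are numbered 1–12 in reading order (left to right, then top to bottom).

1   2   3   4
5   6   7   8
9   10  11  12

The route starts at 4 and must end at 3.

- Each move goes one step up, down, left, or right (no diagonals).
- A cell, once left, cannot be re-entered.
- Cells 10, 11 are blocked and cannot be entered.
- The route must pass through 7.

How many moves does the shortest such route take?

3

Any route passes through 7 somewhere between 4 and 3. Summing Manhattan distances along the two legs (4 → 7 → 3) gives a lower bound of 2 + 1 = 3 moves.
A route of 3 moves achieves this: 4 → 8 → 7 → 3.
Since 3 matches the lower bound, it is optimal.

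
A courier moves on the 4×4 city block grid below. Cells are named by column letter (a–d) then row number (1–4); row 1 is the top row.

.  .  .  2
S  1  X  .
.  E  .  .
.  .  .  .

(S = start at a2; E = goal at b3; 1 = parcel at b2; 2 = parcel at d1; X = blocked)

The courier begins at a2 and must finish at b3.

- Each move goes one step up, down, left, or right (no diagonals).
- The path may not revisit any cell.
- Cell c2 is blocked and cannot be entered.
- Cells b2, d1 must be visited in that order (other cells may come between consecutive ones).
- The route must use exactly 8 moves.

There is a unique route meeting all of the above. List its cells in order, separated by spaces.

a2 b2 b1 c1 d1 d2 d3 c3 b3

The waypoints must appear in the order b2, d1, with no cell reused.
Route from a2: right to b2, up to b1, 2× right (reaching d1), 2× down (reaching d3), 2× left (reaching b3) — 8 moves in all.
Check: order respected (1 at step 1, 2 at step 4); 8 moves as required.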